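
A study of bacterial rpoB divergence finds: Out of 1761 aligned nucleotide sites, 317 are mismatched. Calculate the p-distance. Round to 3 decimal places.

0.180

p = 317/1761 = 0.180011… ≈ 0.180 (to 3 d.p.).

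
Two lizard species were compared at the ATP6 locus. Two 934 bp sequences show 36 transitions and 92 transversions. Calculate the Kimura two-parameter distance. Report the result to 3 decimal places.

0.151

P = 36/934 ≈ 0.038544 and Q = 92/934 ≈ 0.098501.
Under the Kimura two-parameter model, d = −½ ln(1 − 2P − Q) − ¼ ln(1 − 2Q).
1 − 2P − Q = 0.824411, giving −½ ln(0.824411) = 0.096543.
1 − 2Q = 0.802998, giving −¼ ln(0.802998) = 0.054851.
d = 0.096543 + 0.054851 = 0.151394.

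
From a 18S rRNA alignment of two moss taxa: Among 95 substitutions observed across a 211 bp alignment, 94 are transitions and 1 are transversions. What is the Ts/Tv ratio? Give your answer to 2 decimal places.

R = 94/1 = 94.00.

94.00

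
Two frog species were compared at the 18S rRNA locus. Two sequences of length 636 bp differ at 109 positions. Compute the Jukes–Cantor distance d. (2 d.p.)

p = 109/636 ≈ 0.171384.
d = −(3/4) ln(1 − 4p/3) = −0.75 ln(1 − 0.228512) = −0.75 ln(0.771488)
  = −0.75 × (-0.259434) = 0.194576 substitutions/site.

0.19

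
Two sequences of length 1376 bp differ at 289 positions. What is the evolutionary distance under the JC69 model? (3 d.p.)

p = 289/1376 ≈ 0.210029.
d = −(3/4) ln(1 − 4p/3) = −0.75 ln(1 − 0.280039) = −0.75 ln(0.719961)
  = −0.75 × (-0.328558) = 0.246419 substitutions/site.

0.246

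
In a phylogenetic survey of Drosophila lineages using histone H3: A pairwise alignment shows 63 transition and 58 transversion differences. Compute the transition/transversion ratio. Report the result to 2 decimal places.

R = 63/58 = 1.086206… ≈ 1.09 (to 2 d.p.).

1.09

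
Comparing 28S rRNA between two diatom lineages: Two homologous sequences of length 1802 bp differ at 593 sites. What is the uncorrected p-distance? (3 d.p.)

0.329

p = 593/1802 = 0.329078… ≈ 0.329 (to 3 d.p.).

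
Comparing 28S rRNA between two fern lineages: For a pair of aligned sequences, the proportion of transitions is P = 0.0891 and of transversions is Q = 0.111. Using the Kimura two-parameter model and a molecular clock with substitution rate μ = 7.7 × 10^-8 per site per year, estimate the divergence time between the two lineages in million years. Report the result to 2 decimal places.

1.52

Under the Kimura two-parameter model, d = −½ ln(1 − 2P − Q) − ¼ ln(1 − 2Q).
1 − 2P − Q = 0.7108, giving −½ ln(0.7108) = 0.170682.
1 − 2Q = 0.778, giving −¼ ln(0.778) = 0.062757.
d = 0.170682 + 0.062757 = 0.233439.
Under a molecular clock d = 2μt, so t = d/(2μ) = 0.233439 / (2 × 7.7 × 10^-8) = 1.52 million years.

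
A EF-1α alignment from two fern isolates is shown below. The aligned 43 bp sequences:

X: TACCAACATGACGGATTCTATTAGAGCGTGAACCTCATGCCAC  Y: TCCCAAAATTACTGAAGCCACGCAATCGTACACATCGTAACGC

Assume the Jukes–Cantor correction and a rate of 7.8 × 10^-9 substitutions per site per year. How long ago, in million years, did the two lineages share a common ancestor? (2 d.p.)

42.77

The sequences differ at 19 of 43 sites, so p = 19/43 ≈ 0.44186.
d = −(3/4) ln(1 − 4p/3) = −0.75 ln(1 − 0.589147) = −0.75 ln(0.410853)
  = −0.75 × (-0.889520) = 0.667140 substitutions/site.
Under a molecular clock d = 2μt, so t = d/(2μ) = 0.667140 / (2 × 7.8 × 10^-9) = 42.77 million years.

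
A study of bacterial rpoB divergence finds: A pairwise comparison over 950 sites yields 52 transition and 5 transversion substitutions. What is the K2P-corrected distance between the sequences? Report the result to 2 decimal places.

P = 52/950 ≈ 0.054737 and Q = 5/950 ≈ 0.005263.
Under the Kimura two-parameter model, d = −½ ln(1 − 2P − Q) − ¼ ln(1 − 2Q).
1 − 2P − Q = 0.885263, giving −½ ln(0.885263) = 0.060935.
1 − 2Q = 0.989474, giving −¼ ln(0.989474) = 0.002645.
d = 0.060935 + 0.002645 = 0.063580.

0.06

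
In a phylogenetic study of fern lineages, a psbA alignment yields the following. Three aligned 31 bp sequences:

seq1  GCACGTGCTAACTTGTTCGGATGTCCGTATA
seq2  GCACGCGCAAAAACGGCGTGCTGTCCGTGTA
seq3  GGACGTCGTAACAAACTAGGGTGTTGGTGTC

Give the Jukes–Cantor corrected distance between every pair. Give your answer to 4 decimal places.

d(seq1,seq2) = 0.4806, d(seq1,seq3) = 0.6143, d(seq2,seq3) = 0.8740

seq1–seq2: 11/31 sites differ → p ≈ 0.354839, d = −0.75 ln(1 − 0.473119) = 0.480585 ≈ 0.4806.
seq1–seq3: 13/31 sites differ → p ≈ 0.419355, d = −0.75 ln(1 − 0.55914) = 0.614271 ≈ 0.6143.
seq2–seq3: 16/31 sites differ → p ≈ 0.516129, d = −0.75 ln(1 − 0.688172) = 0.873978 ≈ 0.8740.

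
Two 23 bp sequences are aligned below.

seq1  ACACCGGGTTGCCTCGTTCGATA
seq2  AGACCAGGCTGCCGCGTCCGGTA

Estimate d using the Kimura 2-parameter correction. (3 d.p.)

0.333

Of 23 sites, 4 differences are transitions and 2 are transversions, so P = 4/23 ≈ 0.173913 and Q = 2/23 ≈ 0.086957.
Under the Kimura two-parameter model, d = −½ ln(1 − 2P − Q) − ¼ ln(1 − 2Q).
1 − 2P − Q = 0.565217, giving −½ ln(0.565217) = 0.285273.
1 − 2Q = 0.826086, giving −¼ ln(0.826086) = 0.047764.
d = 0.285273 + 0.047764 = 0.333037.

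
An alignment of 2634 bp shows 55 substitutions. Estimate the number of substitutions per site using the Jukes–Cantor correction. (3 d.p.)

0.021

p = 55/2634 ≈ 0.020881.
d = −(3/4) ln(1 − 4p/3) = −0.75 ln(1 − 0.027841) = −0.75 ln(0.972159)
  = −0.75 × (-0.028236) = 0.021177 substitutions/site.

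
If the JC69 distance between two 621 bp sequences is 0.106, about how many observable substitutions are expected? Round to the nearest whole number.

Invert JC69: p = (3/4)(1 − e^(−4d/3)) = 0.75 × (1 − e^(-0.141333)) = 0.75 × (1 − 0.868200) = 0.098850.
Expected differing sites = pL ≈ 0.098850 × 621 = 61.38585 ≈ 61.

61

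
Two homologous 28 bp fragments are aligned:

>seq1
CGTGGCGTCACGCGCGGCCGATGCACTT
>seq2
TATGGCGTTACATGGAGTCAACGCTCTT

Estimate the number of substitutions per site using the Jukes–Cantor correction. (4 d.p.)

0.5565

The sequences differ at 11 of 28 sites, so p = 11/28 ≈ 0.392857.
d = −(3/4) ln(1 − 4p/3) = −0.75 ln(1 − 0.523809) = −0.75 ln(0.476191)
  = −0.75 × (-0.741936) = 0.556452 substitutions/site.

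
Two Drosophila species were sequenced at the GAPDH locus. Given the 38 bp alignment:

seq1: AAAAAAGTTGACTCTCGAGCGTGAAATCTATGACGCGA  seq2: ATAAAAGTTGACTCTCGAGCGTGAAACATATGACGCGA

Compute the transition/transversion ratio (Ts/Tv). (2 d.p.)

Transitions are A↔G and C↔T; transversions are all other mismatches.
Transitions: 1. Transversions: 2.
R = 1/2 = 0.50.

0.50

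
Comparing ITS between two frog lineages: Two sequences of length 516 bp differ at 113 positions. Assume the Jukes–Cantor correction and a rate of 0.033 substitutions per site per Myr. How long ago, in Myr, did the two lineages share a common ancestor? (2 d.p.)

3.92

p = 113/516 ≈ 0.218992.
d = −(3/4) ln(1 − 4p/3) = −0.75 ln(1 − 0.291989) = −0.75 ln(0.708011)
  = −0.75 × (-0.345296) = 0.258972 substitutions/site.
Under a molecular clock d = 2μt, so t = d/(2μ) = 0.258972 / (2 × 0.033) = 3.92 Myr.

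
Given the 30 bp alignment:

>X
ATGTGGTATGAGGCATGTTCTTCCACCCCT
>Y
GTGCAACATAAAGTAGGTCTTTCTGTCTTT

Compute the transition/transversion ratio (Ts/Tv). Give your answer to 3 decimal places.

15.000

Transitions are A↔G and C↔T; transversions are all other mismatches.
Transitions: 15. Transversions: 1.
R = 15/1 = 15.000.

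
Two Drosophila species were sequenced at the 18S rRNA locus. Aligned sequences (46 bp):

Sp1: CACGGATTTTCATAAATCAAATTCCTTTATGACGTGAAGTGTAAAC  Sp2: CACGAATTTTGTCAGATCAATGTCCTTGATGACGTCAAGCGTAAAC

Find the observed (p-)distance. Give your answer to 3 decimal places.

0.217

The sequences differ at 10 of 46 positions (sites 5, 11, 12, 13, 15, 21, 22, 28, 36, 40).
p = 10/46 = 0.217391… ≈ 0.217 (to 3 d.p.).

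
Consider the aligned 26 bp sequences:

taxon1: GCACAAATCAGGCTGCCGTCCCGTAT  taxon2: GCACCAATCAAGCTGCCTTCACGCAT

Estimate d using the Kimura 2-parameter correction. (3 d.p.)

0.222

Of 26 sites, 2 differences are transitions and 3 are transversions, so P = 2/26 ≈ 0.076923 and Q = 3/26 ≈ 0.115385.
Under the Kimura two-parameter model, d = −½ ln(1 − 2P − Q) − ¼ ln(1 − 2Q).
1 − 2P − Q = 0.730769, giving −½ ln(0.730769) = 0.156829.
1 − 2Q = 0.76923, giving −¼ ln(0.76923) = 0.065591.
d = 0.156829 + 0.065591 = 0.222420.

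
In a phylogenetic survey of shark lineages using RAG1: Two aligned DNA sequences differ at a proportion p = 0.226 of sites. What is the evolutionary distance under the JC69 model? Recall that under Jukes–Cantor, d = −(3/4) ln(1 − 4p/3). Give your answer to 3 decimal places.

0.269

d = −(3/4) ln(1 − 4p/3) = −0.75 ln(1 − 0.301333) = −0.75 ln(0.698667)
  = −0.75 × (-0.358581) = 0.268936 substitutions/site.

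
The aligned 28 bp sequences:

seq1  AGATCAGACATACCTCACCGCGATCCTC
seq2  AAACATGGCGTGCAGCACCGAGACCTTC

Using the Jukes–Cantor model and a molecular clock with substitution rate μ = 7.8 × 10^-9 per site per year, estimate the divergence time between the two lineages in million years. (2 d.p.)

40.74

The sequences differ at 12 of 28 sites, so p = 12/28 ≈ 0.428571.
d = −(3/4) ln(1 − 4p/3) = −0.75 ln(1 − 0.571428) = −0.75 ln(0.428572)
  = −0.75 × (-0.847297) = 0.635473 substitutions/site.
Under a molecular clock d = 2μt, so t = d/(2μ) = 0.635473 / (2 × 7.8 × 10^-9) = 40.74 million years.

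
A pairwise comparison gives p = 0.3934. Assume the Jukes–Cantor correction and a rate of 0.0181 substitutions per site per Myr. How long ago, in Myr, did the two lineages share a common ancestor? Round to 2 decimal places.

15.40

d = −(3/4) ln(1 − 4p/3) = −0.75 ln(1 − 0.524533) = −0.75 ln(0.475467)
  = −0.75 × (-0.743458) = 0.557594 substitutions/site.
Under a molecular clock d = 2μt, so t = d/(2μ) = 0.557594 / (2 × 0.0181) = 15.40 Myr.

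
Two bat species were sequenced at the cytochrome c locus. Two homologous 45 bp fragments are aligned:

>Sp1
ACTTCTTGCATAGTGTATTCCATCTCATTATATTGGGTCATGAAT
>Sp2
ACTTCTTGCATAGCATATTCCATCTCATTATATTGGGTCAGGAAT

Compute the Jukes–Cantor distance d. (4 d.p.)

The sequences differ at 3 of 45 sites (14, 15, 41), so p = 3/45 ≈ 0.066667.
d = −(3/4) ln(1 − 4p/3) = −0.75 ln(1 − 0.088889) = −0.75 ln(0.911111)
  = −0.75 × (-0.093091) = 0.069818 substitutions/site.

0.0698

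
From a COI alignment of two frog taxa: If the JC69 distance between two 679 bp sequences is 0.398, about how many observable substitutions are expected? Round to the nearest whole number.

210

Invert JC69: p = (3/4)(1 − e^(−4d/3)) = 0.75 × (1 − e^(-0.530667)) = 0.75 × (1 − 0.588213) = 0.308840.
Expected differing sites = pL ≈ 0.308840 × 679 = 209.70236 ≈ 210.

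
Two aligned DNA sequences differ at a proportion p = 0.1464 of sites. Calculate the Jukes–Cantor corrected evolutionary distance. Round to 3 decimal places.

d = −(3/4) ln(1 − 4p/3) = −0.75 ln(1 − 0.1952) = −0.75 ln(0.8048)
  = −0.75 × (-0.217161) = 0.162871 substitutions/site.

0.163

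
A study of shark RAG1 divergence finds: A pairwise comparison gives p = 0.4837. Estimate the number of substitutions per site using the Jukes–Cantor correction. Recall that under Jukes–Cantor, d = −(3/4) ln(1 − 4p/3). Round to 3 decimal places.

0.777

d = −(3/4) ln(1 − 4p/3) = −0.75 ln(1 − 0.644933) = −0.75 ln(0.355067)
  = −0.75 × (-1.035449) = 0.776587 substitutions/site.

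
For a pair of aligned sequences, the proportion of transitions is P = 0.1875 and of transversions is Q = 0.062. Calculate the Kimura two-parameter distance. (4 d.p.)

Under the Kimura two-parameter model, d = −½ ln(1 − 2P − Q) − ¼ ln(1 − 2Q).
1 − 2P − Q = 0.563, giving −½ ln(0.563) = 0.287238.
1 − 2Q = 0.876, giving −¼ ln(0.876) = 0.033097.
d = 0.287238 + 0.033097 = 0.320335.

0.3203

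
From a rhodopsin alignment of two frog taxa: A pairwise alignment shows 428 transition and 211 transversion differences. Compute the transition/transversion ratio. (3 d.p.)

2.028

R = 428/211 = 2.028436… ≈ 2.028 (to 3 d.p.).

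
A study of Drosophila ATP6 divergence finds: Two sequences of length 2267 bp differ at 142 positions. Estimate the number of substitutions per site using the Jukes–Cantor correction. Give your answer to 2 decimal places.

p = 142/2267 ≈ 0.062638.
d = −(3/4) ln(1 − 4p/3) = −0.75 ln(1 − 0.083517) = −0.75 ln(0.916483)
  = −0.75 × (-0.087212) = 0.065409 substitutions/site.

0.07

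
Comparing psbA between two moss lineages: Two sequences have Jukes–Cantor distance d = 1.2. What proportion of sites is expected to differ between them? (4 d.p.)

p = (3/4)(1 − e^(−4d/3)) = 0.75 × (1 − e^(-1.6)) = 0.75 × (1 − 0.201897) = 0.598577.

0.5986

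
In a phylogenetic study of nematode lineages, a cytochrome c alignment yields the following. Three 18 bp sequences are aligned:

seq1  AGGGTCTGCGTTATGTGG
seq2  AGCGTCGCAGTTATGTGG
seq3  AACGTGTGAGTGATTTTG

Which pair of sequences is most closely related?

seq1 and seq2

seq1–seq2: 4/18 differ, p = 0.222, d = 0.264.
seq1–seq3: 7/18 differ, p = 0.389, d = 0.548.
seq2–seq3: 7/18 differ, p = 0.389, d = 0.548.
The smallest distance is between seq1 and seq2.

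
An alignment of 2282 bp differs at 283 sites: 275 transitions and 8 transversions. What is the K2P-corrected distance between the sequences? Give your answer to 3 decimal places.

0.142

P = 275/2282 ≈ 0.120508 and Q = 8/2282 ≈ 0.003506.
Under the Kimura two-parameter model, d = −½ ln(1 − 2P − Q) − ¼ ln(1 − 2Q).
1 − 2P − Q = 0.755478, giving −½ ln(0.755478) = 0.140202.
1 − 2Q = 0.992988, giving −¼ ln(0.992988) = 0.001759.
d = 0.140202 + 0.001759 = 0.141961.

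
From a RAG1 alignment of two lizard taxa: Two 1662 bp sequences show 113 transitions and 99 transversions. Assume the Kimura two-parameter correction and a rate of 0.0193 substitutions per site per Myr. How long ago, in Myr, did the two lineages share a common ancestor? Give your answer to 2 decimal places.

3.64

P = 113/1662 ≈ 0.06799 and Q = 99/1662 ≈ 0.059567.
Under the Kimura two-parameter model, d = −½ ln(1 − 2P − Q) − ¼ ln(1 − 2Q).
1 − 2P − Q = 0.804453, giving −½ ln(0.804453) = 0.108796.
1 − 2Q = 0.880866, giving −¼ ln(0.880866) = 0.031712.
d = 0.108796 + 0.031712 = 0.140508.
Under a molecular clock d = 2μt, so t = d/(2μ) = 0.140508 / (2 × 0.0193) = 3.64 Myr.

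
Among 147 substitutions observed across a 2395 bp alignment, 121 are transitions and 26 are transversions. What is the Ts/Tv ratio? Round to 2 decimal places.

4.65

R = 121/26 = 4.653846… ≈ 4.65 (to 2 d.p.).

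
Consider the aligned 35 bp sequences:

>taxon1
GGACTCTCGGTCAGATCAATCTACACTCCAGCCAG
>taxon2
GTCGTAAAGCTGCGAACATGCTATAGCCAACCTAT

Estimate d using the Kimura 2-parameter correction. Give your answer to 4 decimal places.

Of 35 sites, 3 differences are transitions and 16 are transversions, so P = 3/35 ≈ 0.085714 and Q = 16/35 ≈ 0.457143.
Under the Kimura two-parameter model, d = −½ ln(1 − 2P − Q) − ¼ ln(1 − 2Q).
1 − 2P − Q = 0.371429, giving −½ ln(0.371429) = 0.495199.
1 − 2Q = 0.085714, giving −¼ ln(0.085714) = 0.614185.
d = 0.495199 + 0.614185 = 1.109384.

1.1094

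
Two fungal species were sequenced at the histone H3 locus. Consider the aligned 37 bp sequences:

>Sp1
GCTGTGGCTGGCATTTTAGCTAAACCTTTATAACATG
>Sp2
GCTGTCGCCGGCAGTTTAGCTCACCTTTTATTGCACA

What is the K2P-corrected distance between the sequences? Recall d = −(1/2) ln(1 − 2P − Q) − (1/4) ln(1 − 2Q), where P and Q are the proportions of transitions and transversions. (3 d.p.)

Of 37 sites, 5 differences are transitions and 5 are transversions, so P = 5/37 ≈ 0.135135 and Q = 5/37 ≈ 0.135135.
Under the Kimura two-parameter model, d = −½ ln(1 − 2P − Q) − ¼ ln(1 − 2Q).
1 − 2P − Q = 0.594595, giving −½ ln(0.594595) = 0.259937.
1 − 2Q = 0.72973, giving −¼ ln(0.72973) = 0.078770.
d = 0.259937 + 0.078770 = 0.338707.

0.339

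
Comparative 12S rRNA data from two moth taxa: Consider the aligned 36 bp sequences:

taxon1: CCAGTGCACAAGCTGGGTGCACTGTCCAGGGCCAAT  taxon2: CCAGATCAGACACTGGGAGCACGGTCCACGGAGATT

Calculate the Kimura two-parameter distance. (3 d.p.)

0.405

Of 36 sites, 1 differences are transitions and 10 are transversions, so P = 1/36 ≈ 0.027778 and Q = 10/36 ≈ 0.277778.
Under the Kimura two-parameter model, d = −½ ln(1 − 2P − Q) − ¼ ln(1 − 2Q).
1 − 2P − Q = 0.666666, giving −½ ln(0.666666) = 0.202733.
1 − 2Q = 0.444444, giving −¼ ln(0.444444) = 0.202733.
d = 0.202733 + 0.202733 = 0.405466.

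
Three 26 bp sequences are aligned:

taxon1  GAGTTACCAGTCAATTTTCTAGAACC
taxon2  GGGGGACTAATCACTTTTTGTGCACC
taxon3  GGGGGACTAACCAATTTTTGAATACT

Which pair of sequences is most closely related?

taxon1–taxon2: 10/26 differ, p = 0.385, d = 0.539.
taxon1–taxon3: 11/26 differ, p = 0.423, d = 0.623.
taxon2–taxon3: 6/26 differ, p = 0.231, d = 0.276.
The smallest distance is between taxon2 and taxon3.

taxon2 and taxon3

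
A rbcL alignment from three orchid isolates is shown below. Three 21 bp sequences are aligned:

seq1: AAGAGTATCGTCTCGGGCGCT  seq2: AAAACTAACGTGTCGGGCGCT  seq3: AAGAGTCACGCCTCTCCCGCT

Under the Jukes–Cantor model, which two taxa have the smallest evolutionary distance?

seq1 and seq2

seq1–seq2: 4/21 differ, p = 0.190, d = 0.220.
seq1–seq3: 6/21 differ, p = 0.286, d = 0.360.
seq2–seq3: 8/21 differ, p = 0.381, d = 0.532.
The smallest distance is between seq1 and seq2.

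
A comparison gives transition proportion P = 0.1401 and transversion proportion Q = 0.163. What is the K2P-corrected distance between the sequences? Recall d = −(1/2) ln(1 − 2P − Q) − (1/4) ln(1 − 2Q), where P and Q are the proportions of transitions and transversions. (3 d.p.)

0.391

Under the Kimura two-parameter model, d = −½ ln(1 − 2P − Q) − ¼ ln(1 − 2Q).
1 − 2P − Q = 0.5568, giving −½ ln(0.5568) = 0.292775.
1 − 2Q = 0.674, giving −¼ ln(0.674) = 0.098631.
d = 0.292775 + 0.098631 = 0.391406.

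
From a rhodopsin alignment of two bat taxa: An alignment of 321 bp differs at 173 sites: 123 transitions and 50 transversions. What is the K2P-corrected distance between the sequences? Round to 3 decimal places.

1.370

P = 123/321 ≈ 0.383178 and Q = 50/321 ≈ 0.155763.
Under the Kimura two-parameter model, d = −½ ln(1 − 2P − Q) − ¼ ln(1 − 2Q).
1 − 2P − Q = 0.077881, giving −½ ln(0.077881) = 1.276287.
1 − 2Q = 0.688474, giving −¼ ln(0.688474) = 0.093319.
d = 1.276287 + 0.093319 = 1.369606.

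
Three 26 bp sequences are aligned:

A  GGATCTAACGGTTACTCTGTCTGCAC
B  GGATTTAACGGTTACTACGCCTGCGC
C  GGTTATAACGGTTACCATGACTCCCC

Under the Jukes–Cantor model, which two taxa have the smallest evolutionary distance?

A–B: 5/26 differ, p = 0.192, d = 0.222.
A–C: 7/26 differ, p = 0.269, d = 0.334.
B–C: 7/26 differ, p = 0.269, d = 0.334.
The smallest distance is between A and B.

A and B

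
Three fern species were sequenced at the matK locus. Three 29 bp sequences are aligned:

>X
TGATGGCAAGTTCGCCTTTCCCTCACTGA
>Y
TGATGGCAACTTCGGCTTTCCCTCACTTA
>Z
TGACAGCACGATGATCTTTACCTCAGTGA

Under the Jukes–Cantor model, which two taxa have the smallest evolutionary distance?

X–Y: 3/29 differ, p = 0.103, d = 0.111.
X–Z: 9/29 differ, p = 0.310, d = 0.401.
Y–Z: 11/29 differ, p = 0.379, d = 0.529.
The smallest distance is between X and Y.

X and Y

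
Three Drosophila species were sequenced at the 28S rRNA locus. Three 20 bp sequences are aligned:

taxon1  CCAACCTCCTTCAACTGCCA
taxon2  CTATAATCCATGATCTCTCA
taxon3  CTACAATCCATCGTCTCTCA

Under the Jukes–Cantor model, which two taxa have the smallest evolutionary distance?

taxon2 and taxon3

taxon1–taxon2: 9/20 differ, p = 0.450, d = 0.687.
taxon1–taxon3: 9/20 differ, p = 0.450, d = 0.687.
taxon2–taxon3: 3/20 differ, p = 0.150, d = 0.167.
The smallest distance is between taxon2 and taxon3.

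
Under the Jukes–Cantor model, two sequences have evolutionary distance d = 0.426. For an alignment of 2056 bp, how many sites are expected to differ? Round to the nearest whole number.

668

Invert JC69: p = (3/4)(1 − e^(−4d/3)) = 0.75 × (1 − e^(-0.568)) = 0.75 × (1 − 0.566658) = 0.325007.
Expected differing sites = pL ≈ 0.325007 × 2056 = 668.214392 ≈ 668.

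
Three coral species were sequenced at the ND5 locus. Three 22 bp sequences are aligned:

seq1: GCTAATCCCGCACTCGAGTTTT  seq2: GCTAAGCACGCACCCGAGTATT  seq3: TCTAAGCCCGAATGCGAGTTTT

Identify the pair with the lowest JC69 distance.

seq1–seq2: 4/22 differ, p = 0.182, d = 0.208.
seq1–seq3: 5/22 differ, p = 0.227, d = 0.271.
seq2–seq3: 6/22 differ, p = 0.273, d = 0.339.
The smallest distance is between seq1 and seq2.

seq1 and seq2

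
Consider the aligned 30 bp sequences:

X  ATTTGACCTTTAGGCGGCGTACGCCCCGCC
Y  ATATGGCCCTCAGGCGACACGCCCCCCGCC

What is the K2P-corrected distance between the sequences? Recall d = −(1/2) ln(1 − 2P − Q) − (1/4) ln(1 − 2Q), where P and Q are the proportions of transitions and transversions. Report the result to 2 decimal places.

0.42

Of 30 sites, 7 differences are transitions and 2 are transversions, so P = 7/30 ≈ 0.233333 and Q = 2/30 ≈ 0.066667.
Under the Kimura two-parameter model, d = −½ ln(1 − 2P − Q) − ¼ ln(1 − 2Q).
1 − 2P − Q = 0.466667, giving −½ ln(0.466667) = 0.381070.
1 − 2Q = 0.866666, giving −¼ ln(0.866666) = 0.035775.
d = 0.381070 + 0.035775 = 0.416845.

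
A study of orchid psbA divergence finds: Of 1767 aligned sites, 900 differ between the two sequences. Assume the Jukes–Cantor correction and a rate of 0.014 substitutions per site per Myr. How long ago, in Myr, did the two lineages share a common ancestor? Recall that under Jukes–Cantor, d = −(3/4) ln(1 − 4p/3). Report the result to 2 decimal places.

p = 900/1767 ≈ 0.509338.
d = −(3/4) ln(1 − 4p/3) = −0.75 ln(1 − 0.679117) = −0.75 ln(0.320883)
  = −0.75 × (-1.136679) = 0.852509 substitutions/site.
Under a molecular clock d = 2μt, so t = d/(2μ) = 0.852509 / (2 × 0.014) = 30.45 Myr.

30.45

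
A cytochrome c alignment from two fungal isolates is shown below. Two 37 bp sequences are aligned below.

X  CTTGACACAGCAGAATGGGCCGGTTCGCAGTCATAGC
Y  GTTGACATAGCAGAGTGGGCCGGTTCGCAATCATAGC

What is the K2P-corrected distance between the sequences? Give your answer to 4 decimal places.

Of 37 sites, 3 differences are transitions and 1 are transversions, so P = 3/37 ≈ 0.081081 and Q = 1/37 ≈ 0.027027.
Under the Kimura two-parameter model, d = −½ ln(1 − 2P − Q) − ¼ ln(1 − 2Q).
1 − 2P − Q = 0.810811, giving −½ ln(0.810811) = 0.104860.
1 − 2Q = 0.945946, giving −¼ ln(0.945946) = 0.013892.
d = 0.104860 + 0.013892 = 0.118752.

0.1188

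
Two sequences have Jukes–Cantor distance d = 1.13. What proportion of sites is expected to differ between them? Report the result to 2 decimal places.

0.58

p = (3/4)(1 − e^(−4d/3)) = 0.75 × (1 − e^(-1.506667)) = 0.75 × (1 − 0.221647) = 0.583765.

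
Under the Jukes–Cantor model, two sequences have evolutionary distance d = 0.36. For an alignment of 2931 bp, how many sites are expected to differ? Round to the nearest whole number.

838

Invert JC69: p = (3/4)(1 − e^(−4d/3)) = 0.75 × (1 − e^(-0.48)) = 0.75 × (1 − 0.618783) = 0.285913.
Expected differing sites = pL ≈ 0.285913 × 2931 = 838.011003 ≈ 838.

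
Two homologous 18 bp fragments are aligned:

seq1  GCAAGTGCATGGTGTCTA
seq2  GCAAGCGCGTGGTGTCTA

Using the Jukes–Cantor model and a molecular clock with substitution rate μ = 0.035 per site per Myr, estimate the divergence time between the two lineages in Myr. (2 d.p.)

1.72

The sequences differ at 2 of 18 sites (6, 9), so p = 2/18 ≈ 0.111111.
d = −(3/4) ln(1 − 4p/3) = −0.75 ln(1 − 0.148148) = −0.75 ln(0.851852)
  = −0.75 × (-0.160342) = 0.120257 substitutions/site.
Under a molecular clock d = 2μt, so t = d/(2μ) = 0.120257 / (2 × 0.035) = 1.72 Myr.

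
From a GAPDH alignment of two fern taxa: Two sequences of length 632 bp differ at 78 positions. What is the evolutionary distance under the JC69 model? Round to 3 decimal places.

0.135

p = 78/632 ≈ 0.123418.
d = −(3/4) ln(1 − 4p/3) = −0.75 ln(1 − 0.164557) = −0.75 ln(0.835443)
  = −0.75 × (-0.179793) = 0.134845 substitutions/site.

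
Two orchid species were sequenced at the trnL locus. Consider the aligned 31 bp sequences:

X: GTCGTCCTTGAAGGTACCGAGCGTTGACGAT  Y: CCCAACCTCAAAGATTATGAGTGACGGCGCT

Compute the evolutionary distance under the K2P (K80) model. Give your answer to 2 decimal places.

0.87

Of 31 sites, 9 differences are transitions and 6 are transversions, so P = 9/31 ≈ 0.290323 and Q = 6/31 ≈ 0.193548.
Under the Kimura two-parameter model, d = −½ ln(1 − 2P − Q) − ¼ ln(1 − 2Q).
1 − 2P − Q = 0.225806, giving −½ ln(0.225806) = 0.744040.
1 − 2Q = 0.612904, giving −¼ ln(0.612904) = 0.122387.
d = 0.744040 + 0.122387 = 0.866427.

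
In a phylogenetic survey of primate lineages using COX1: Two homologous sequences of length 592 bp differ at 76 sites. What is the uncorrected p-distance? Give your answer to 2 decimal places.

p = 76/592 = 0.128378… ≈ 0.13 (to 2 d.p.).

0.13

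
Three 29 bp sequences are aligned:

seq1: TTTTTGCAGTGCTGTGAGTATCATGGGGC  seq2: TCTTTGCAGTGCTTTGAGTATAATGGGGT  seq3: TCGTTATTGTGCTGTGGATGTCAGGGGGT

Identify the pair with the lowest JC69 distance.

seq1 and seq2

seq1–seq2: 4/29 differ, p = 0.138, d = 0.152.
seq1–seq3: 10/29 differ, p = 0.345, d = 0.462.
seq2–seq3: 10/29 differ, p = 0.345, d = 0.462.
The smallest distance is between seq1 and seq2.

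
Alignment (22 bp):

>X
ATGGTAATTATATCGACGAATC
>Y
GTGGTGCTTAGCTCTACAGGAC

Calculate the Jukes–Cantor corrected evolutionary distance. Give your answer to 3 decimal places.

0.699

The sequences differ at 10 of 22 sites (1, 6, 7, 11, 12, 15, 18, 19, 20, 21), so p = 10/22 ≈ 0.454545.
d = −(3/4) ln(1 − 4p/3) = −0.75 ln(1 − 0.60606) = −0.75 ln(0.39394)
  = −0.75 × (-0.931557) = 0.698668 substitutions/site.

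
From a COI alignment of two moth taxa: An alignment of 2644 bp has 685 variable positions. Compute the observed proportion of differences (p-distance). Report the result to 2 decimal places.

p = 685/2644 = 0.259077… ≈ 0.26 (to 2 d.p.).

0.26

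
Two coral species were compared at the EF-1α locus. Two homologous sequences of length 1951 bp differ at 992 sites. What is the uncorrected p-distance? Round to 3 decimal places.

0.508

p = 992/1951 = 0.508457… ≈ 0.508 (to 3 d.p.).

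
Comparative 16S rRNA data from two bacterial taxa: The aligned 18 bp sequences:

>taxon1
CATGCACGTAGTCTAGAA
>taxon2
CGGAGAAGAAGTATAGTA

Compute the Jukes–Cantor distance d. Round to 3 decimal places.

The sequences differ at 8 of 18 sites (2, 3, 4, 5, 7, 9, 13, 17), so p = 8/18 ≈ 0.444444.
d = −(3/4) ln(1 − 4p/3) = −0.75 ln(1 − 0.592592) = −0.75 ln(0.407408)
  = −0.75 × (-0.897940) = 0.673455 substitutions/site.

0.673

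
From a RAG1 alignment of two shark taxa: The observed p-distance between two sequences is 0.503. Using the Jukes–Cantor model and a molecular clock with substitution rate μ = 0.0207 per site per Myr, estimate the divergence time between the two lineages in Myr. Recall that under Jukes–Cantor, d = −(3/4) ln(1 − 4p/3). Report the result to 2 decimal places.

d = −(3/4) ln(1 − 4p/3) = −0.75 ln(1 − 0.670667) = −0.75 ln(0.329333)
  = −0.75 × (-1.110686) = 0.833015 substitutions/site.
Under a molecular clock d = 2μt, so t = d/(2μ) = 0.833015 / (2 × 0.0207) = 20.12 Myr.

20.12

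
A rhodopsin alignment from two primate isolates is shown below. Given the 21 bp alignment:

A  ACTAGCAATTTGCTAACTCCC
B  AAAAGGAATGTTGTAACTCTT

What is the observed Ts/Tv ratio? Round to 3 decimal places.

Transitions are A↔G and C↔T; transversions are all other mismatches.
Transitions: 2. Transversions: 6.
R = 2/6 = 0.333333… ≈ 0.333 (to 3 d.p.).

0.333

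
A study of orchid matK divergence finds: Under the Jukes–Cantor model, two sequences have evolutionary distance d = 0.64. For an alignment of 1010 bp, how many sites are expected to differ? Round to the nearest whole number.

435

Invert JC69: p = (3/4)(1 − e^(−4d/3)) = 0.75 × (1 − e^(-0.853333)) = 0.75 × (1 − 0.425993) = 0.430505.
Expected differing sites = pL ≈ 0.430505 × 1010 = 434.81005 ≈ 435.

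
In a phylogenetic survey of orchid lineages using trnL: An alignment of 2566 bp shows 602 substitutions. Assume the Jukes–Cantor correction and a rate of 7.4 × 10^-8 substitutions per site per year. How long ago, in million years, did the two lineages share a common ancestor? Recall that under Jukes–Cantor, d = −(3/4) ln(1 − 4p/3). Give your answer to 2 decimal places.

p = 602/2566 ≈ 0.234606.
d = −(3/4) ln(1 − 4p/3) = −0.75 ln(1 − 0.312808) = −0.75 ln(0.687192)
  = −0.75 × (-0.375142) = 0.281357 substitutions/site.
Under a molecular clock d = 2μt, so t = d/(2μ) = 0.281357 / (2 × 7.4 × 10^-8) = 1.90 million years.

1.90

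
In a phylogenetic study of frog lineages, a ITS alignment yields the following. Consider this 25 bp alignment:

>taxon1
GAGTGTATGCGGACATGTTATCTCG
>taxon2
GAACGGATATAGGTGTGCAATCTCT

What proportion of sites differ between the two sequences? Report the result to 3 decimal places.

The sequences differ at 12 of 25 positions.
p = 12/25 = 0.480.

0.480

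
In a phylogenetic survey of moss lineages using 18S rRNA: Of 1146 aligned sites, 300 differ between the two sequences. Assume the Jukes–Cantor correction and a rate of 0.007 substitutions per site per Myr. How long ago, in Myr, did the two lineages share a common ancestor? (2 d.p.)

23.00

p = 300/1146 ≈ 0.26178.
d = −(3/4) ln(1 − 4p/3) = −0.75 ln(1 − 0.34904) = −0.75 ln(0.65096)
  = −0.75 × (-0.429307) = 0.321980 substitutions/site.
Under a molecular clock d = 2μt, so t = d/(2μ) = 0.321980 / (2 × 0.007) = 23.00 Myr.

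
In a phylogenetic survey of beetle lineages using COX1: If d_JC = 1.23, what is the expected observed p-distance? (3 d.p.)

0.605

p = (3/4)(1 − e^(−4d/3)) = 0.75 × (1 − e^(-1.64)) = 0.75 × (1 − 0.193980) = 0.604515.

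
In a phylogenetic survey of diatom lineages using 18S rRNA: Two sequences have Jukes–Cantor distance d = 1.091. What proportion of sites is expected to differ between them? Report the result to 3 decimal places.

0.575

p = (3/4)(1 − e^(−4d/3)) = 0.75 × (1 − e^(-1.454667)) = 0.75 × (1 − 0.233478) = 0.574892.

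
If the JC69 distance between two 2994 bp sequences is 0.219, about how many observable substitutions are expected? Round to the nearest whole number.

Invert JC69: p = (3/4)(1 − e^(−4d/3)) = 0.75 × (1 − e^(-0.292)) = 0.75 × (1 − 0.746769) = 0.189923.
Expected differing sites = pL ≈ 0.189923 × 2994 = 568.629462 ≈ 569.

569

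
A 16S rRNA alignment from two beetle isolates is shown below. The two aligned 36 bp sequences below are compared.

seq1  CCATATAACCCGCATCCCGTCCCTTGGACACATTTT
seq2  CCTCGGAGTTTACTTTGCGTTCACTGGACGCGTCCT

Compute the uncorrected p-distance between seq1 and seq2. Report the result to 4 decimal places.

The sequences differ at 19 of 36 positions.
p = 19/36 = 0.527777… ≈ 0.5278 (to 4 d.p.).

0.5278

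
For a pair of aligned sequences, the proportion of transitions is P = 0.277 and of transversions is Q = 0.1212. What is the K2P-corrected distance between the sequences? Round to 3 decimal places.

0.632

Under the Kimura two-parameter model, d = −½ ln(1 − 2P − Q) − ¼ ln(1 − 2Q).
1 − 2P − Q = 0.3248, giving −½ ln(0.3248) = 0.562273.
1 − 2Q = 0.7576, giving −¼ ln(0.7576) = 0.069400.
d = 0.562273 + 0.069400 = 0.631673.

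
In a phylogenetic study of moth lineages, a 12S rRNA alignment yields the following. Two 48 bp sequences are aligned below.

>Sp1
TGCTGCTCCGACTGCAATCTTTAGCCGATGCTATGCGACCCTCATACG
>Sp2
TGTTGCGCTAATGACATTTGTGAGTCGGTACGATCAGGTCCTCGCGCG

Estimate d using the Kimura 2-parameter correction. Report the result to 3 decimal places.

0.795

Of 48 sites, 14 differences are transitions and 8 are transversions, so P = 14/48 ≈ 0.291667 and Q = 8/48 ≈ 0.166667.
Under the Kimura two-parameter model, d = −½ ln(1 − 2P − Q) − ¼ ln(1 − 2Q).
1 − 2P − Q = 0.249999, giving −½ ln(0.249999) = 0.693149.
1 − 2Q = 0.666666, giving −¼ ln(0.666666) = 0.101367.
d = 0.693149 + 0.101367 = 0.794516.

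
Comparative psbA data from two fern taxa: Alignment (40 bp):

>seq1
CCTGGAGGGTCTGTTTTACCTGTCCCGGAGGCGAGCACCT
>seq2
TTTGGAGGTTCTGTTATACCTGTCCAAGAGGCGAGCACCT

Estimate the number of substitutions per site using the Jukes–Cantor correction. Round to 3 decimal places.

0.167

The sequences differ at 6 of 40 sites (1, 2, 9, 16, 26, 27), so p = 6/40 = 0.15.
d = −(3/4) ln(1 − 4p/3) = −0.75 ln(1 − 0.2) = −0.75 ln(0.8)
  = −0.75 × (-0.223144) = 0.167358 substitutions/site.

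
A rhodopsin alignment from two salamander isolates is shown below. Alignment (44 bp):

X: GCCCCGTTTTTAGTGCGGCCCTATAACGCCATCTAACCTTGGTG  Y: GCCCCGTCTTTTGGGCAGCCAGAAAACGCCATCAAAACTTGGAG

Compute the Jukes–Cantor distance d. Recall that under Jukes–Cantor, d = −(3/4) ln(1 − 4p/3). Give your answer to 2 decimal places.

The sequences differ at 10 of 44 sites (8, 12, 14, 17, 21, 22, 24, 34, 37, 43), so p = 10/44 ≈ 0.227273.
d = −(3/4) ln(1 − 4p/3) = −0.75 ln(1 − 0.303031) = −0.75 ln(0.696969)
  = −0.75 × (-0.361014) = 0.270761 substitutions/site.

0.27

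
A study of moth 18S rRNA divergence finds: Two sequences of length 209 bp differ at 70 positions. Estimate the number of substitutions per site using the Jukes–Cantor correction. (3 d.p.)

p = 70/209 ≈ 0.334928.
d = −(3/4) ln(1 − 4p/3) = −0.75 ln(1 − 0.446571) = −0.75 ln(0.553429)
  = −0.75 × (-0.591622) = 0.443717 substitutions/site.

0.444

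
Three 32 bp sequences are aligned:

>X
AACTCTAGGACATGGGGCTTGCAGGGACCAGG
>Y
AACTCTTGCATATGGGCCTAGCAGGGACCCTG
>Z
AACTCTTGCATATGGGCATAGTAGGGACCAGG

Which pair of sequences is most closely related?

Y and Z

X–Y: 7/32 differ, p = 0.219, d = 0.259.
X–Z: 7/32 differ, p = 0.219, d = 0.259.
Y–Z: 4/32 differ, p = 0.125, d = 0.137.
The smallest distance is between Y and Z.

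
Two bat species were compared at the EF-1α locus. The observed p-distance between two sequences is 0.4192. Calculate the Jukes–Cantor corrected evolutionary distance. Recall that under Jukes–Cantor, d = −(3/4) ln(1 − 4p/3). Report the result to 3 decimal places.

0.614

d = −(3/4) ln(1 − 4p/3) = −0.75 ln(1 − 0.558933) = −0.75 ln(0.441067)
  = −0.75 × (-0.818558) = 0.613919 substitutions/site.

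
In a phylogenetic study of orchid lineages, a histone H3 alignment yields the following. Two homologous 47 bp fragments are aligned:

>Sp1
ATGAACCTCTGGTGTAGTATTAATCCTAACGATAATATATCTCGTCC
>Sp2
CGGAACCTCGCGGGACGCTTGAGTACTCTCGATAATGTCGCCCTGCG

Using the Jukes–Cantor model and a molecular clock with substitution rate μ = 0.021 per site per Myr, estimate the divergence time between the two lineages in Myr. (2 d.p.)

The sequences differ at 21 of 47 sites, so p = 21/47 ≈ 0.446809.
d = −(3/4) ln(1 − 4p/3) = −0.75 ln(1 − 0.595745) = −0.75 ln(0.404255)
  = −0.75 × (-0.905709) = 0.679282 substitutions/site.
Under a molecular clock d = 2μt, so t = d/(2μ) = 0.679282 / (2 × 0.021) = 16.17 Myr.

16.17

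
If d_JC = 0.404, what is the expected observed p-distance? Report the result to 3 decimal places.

0.312

p = (3/4)(1 − e^(−4d/3)) = 0.75 × (1 − e^(-0.538667)) = 0.75 × (1 − 0.583526) = 0.312356.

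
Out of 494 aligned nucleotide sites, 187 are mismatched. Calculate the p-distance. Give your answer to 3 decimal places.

0.379

p = 187/494 = 0.378542… ≈ 0.379 (to 3 d.p.).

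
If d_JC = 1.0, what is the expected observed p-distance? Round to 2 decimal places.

0.55

p = (3/4)(1 − e^(−4d/3)) = 0.75 × (1 − e^(-1.333333)) = 0.75 × (1 − 0.263597) = 0.552302.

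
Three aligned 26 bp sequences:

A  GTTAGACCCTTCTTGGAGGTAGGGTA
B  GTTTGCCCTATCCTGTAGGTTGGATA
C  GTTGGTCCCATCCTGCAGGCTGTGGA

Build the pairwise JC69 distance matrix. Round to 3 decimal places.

A–B: 8/26 sites differ → p ≈ 0.307692, d = −0.75 ln(1 − 0.410256) = 0.396050 ≈ 0.396.
A–C: 9/26 sites differ → p ≈ 0.346154, d = −0.75 ln(1 − 0.461539) = 0.464280 ≈ 0.464.
B–C: 8/26 sites differ → p ≈ 0.307692, d = −0.75 ln(1 − 0.410256) = 0.396050 ≈ 0.396.

d(A,B) = 0.396, d(A,C) = 0.464, d(B,C) = 0.396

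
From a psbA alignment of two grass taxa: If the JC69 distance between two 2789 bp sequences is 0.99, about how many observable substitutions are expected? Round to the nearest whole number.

1533

Invert JC69: p = (3/4)(1 − e^(−4d/3)) = 0.75 × (1 − e^(-1.32)) = 0.75 × (1 − 0.267135) = 0.549649.
Expected differing sites = pL ≈ 0.549649 × 2789 = 1532.971061 ≈ 1533.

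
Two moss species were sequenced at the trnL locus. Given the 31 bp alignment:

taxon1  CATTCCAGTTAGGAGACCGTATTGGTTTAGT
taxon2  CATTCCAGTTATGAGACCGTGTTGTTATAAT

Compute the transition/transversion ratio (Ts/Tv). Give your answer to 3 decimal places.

0.667

Transitions are A↔G and C↔T; transversions are all other mismatches.
Transitions: 2. Transversions: 3.
R = 2/3 = 0.666666… ≈ 0.667 (to 3 d.p.).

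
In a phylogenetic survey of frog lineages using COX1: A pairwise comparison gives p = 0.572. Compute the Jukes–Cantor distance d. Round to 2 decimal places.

1.08

d = −(3/4) ln(1 − 4p/3) = −0.75 ln(1 − 0.762667) = −0.75 ln(0.237333)
  = −0.75 × (-1.438291) = 1.078718 substitutions/site.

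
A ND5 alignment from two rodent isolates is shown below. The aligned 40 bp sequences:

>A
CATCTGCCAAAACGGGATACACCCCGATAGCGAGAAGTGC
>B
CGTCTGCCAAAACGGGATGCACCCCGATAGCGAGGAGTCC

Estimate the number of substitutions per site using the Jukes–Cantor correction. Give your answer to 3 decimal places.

The sequences differ at 4 of 40 sites (2, 19, 35, 39), so p = 4/40 = 0.1.
d = −(3/4) ln(1 − 4p/3) = −0.75 ln(1 − 0.133333) = −0.75 ln(0.866667)
  = −0.75 × (-0.143100) = 0.107325 substitutions/site.

0.107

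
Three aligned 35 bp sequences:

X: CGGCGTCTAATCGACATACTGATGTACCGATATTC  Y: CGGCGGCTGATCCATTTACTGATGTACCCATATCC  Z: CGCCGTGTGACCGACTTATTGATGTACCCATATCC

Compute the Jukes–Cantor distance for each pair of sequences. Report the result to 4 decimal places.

d(X,Y) = 0.2326, d(X,Z) = 0.2726, d(Y,Z) = 0.2326

X–Y: 7/35 sites differ → p = 0.2, d = −0.75 ln(1 − 0.266667) = 0.232617 ≈ 0.2326.
X–Z: 8/35 sites differ → p ≈ 0.228571, d = −0.75 ln(1 − 0.304761) = 0.272625 ≈ 0.2726.
Y–Z: 7/35 sites differ → p = 0.2, d = −0.75 ln(1 − 0.266667) = 0.232617 ≈ 0.2326.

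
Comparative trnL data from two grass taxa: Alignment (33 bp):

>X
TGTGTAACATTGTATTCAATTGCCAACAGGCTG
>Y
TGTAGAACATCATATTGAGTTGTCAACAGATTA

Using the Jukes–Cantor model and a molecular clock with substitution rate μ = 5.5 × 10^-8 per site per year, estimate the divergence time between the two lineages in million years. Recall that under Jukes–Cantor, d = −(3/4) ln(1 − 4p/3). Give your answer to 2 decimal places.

The sequences differ at 10 of 33 sites (4, 5, 11, 12, 17, 19, 23, 30, 31, 33), so p = 10/33 ≈ 0.30303.
d = −(3/4) ln(1 − 4p/3) = −0.75 ln(1 − 0.40404) = −0.75 ln(0.59596)
  = −0.75 × (-0.517582) = 0.388187 substitutions/site.
Under a molecular clock d = 2μt, so t = d/(2μ) = 0.388187 / (2 × 5.5 × 10^-8) = 3.53 million years.

3.53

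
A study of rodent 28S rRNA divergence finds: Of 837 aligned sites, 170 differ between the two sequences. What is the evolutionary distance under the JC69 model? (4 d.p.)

0.2369

p = 170/837 ≈ 0.203106.
d = −(3/4) ln(1 − 4p/3) = −0.75 ln(1 − 0.270808) = −0.75 ln(0.729192)
  = −0.75 × (-0.315818) = 0.236864 substitutions/site.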